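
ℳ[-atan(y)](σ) pi * sec(pi * σ/2) /(2 * σ) 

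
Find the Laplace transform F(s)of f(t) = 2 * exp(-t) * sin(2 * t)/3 4/(3 * ((s + 1)^2 + 4))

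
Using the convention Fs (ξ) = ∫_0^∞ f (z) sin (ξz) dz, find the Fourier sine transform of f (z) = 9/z 9 * pi/2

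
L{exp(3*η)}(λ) 1/(λ - 3)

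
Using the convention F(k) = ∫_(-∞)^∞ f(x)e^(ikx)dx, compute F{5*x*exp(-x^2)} 5*I*sqrt(pi)*k*exp(-k^2/4)/2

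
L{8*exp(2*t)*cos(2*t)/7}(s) 8*(s - 2)/(7*((s - 2)^2+4))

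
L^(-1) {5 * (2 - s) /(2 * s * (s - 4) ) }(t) -5 * exp(2 * t) * cosh(2 * t) /2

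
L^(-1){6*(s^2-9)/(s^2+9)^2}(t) 6*t*cos(3*t)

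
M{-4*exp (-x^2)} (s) -2*gamma (s/2)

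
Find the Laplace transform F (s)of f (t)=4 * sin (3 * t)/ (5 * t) 4 * atan (3/s)/5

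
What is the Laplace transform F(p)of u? p^(-2)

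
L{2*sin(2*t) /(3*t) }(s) 2*atan(2/s) /3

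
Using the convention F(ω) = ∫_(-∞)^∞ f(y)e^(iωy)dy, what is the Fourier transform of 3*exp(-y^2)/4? 3*sqrt(pi)*exp(-ω^2/4)/4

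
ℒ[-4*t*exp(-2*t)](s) -4/(s + 2)^2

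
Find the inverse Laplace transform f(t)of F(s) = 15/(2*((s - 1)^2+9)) 5*exp(t)*sin(3*t)/2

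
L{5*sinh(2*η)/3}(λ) 10/(3*(λ^2 - 4))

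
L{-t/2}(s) -1/(2 * s^2)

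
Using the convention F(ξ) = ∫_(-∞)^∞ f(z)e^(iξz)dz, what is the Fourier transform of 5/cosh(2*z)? 5*pi/(2*cosh(pi*ξ/4))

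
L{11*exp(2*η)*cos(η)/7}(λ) 11*(λ - 2)/(7*((λ - 2)^2 + 1))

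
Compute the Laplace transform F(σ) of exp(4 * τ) 1/(σ - 4) 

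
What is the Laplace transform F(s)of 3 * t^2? 6/s^3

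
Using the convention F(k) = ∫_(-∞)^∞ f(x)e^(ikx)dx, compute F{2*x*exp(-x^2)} I*sqrt(pi)*k*exp(-k^2/4)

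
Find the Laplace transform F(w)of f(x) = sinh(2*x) 2/(w^2 - 4)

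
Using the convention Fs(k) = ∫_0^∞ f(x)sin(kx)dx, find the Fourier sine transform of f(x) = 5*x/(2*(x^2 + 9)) 5*pi*exp(-3*k)/4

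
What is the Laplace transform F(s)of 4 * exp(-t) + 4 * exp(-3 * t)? 4/(s + 1) + 4/(s + 3)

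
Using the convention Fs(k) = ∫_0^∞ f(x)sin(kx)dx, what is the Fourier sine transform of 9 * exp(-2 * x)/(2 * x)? 9 * atan(k/2)/2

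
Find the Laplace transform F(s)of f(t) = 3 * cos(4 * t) 3 * s/(s^2+16)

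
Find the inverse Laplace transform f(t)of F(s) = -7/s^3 -7*t^2/2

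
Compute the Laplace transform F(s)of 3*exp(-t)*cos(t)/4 3*(s + 1)/(4*((s + 1)^2 + 1))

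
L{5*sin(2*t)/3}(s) 10/(3*(s^2 + 4))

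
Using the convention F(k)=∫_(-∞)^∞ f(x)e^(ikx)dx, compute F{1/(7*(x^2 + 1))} pi*exp(-Abs(k))/7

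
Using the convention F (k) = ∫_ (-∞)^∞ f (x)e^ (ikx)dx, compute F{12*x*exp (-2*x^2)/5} 3*sqrt (2)*I*sqrt (pi)*k*exp (-k^2/8)/10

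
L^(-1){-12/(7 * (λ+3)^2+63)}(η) -4 * exp(-3 * η) * sin(3 * η)/7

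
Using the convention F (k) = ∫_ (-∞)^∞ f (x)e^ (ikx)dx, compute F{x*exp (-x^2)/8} I*sqrt (pi)*k*exp (-k^2/4)/16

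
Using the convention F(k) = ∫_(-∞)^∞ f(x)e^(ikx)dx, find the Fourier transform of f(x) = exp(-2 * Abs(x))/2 2/(k^2 + 4)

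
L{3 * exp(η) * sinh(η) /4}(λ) 3/(4 * λ * (λ - 2) ) 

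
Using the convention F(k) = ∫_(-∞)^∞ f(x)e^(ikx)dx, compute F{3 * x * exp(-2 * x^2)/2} 3 * sqrt(2) * I * sqrt(pi) * k * exp(-k^2/8)/16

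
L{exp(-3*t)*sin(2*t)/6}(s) 1/(3*((s + 3)^2 + 4))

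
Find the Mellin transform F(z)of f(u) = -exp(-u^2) -gamma(z/2)/2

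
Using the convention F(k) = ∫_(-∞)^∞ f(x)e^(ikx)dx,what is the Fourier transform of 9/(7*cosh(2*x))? 9*pi/(14*cosh(pi*k/4))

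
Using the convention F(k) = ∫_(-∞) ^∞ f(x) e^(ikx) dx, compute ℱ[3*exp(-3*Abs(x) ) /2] 9/(k^2 + 9) 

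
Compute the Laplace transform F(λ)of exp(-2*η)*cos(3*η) (λ + 2)/((λ + 2)^2 + 9)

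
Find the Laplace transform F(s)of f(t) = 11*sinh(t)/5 11/(5*(s^2-1))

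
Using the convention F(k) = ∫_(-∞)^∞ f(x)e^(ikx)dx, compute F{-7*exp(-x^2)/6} -7*sqrt(pi)*exp(-k^2/4)/6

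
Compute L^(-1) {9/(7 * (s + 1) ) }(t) 9 * exp(-t) /7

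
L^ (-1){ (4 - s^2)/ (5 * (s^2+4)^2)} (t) -t * cos (2 * t)/5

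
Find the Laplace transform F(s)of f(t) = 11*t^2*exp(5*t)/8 11/(4*(s - 5)^3)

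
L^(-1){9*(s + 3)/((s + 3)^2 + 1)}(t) 9*exp(-3*t)*cos(t)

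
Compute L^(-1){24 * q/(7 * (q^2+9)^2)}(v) 4 * v * sin(3 * v)/7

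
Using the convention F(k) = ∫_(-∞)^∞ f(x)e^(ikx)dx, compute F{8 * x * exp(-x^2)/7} 4 * I * sqrt(pi) * k * exp(-k^2/4)/7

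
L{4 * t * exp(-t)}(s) 4/(s + 1)^2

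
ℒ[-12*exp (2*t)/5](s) -12/ (5*s - 10)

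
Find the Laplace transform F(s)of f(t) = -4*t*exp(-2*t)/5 -4/(5*(s + 2)^2)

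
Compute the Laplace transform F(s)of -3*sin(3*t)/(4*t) -3*atan(3/s)/4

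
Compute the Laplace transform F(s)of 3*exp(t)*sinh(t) 3/(s*(s - 2))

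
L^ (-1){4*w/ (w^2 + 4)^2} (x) x*sin (2*x)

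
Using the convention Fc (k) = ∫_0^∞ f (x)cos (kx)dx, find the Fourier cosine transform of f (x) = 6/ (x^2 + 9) pi*exp (-3*k)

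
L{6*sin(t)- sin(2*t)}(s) 6/(s^2 + 1) - 2/(s^2 + 4)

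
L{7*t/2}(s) 7/(2*s^2)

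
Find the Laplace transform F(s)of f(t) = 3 3/s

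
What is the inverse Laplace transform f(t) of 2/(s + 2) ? 2 * exp(-2 * t) 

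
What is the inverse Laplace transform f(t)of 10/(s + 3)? 10 * exp(-3 * t)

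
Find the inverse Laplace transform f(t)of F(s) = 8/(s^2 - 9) 8*sinh(3*t)/3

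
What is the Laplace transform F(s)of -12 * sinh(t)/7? -12/(7 * s^2 - 7)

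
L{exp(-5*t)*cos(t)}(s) (s + 5)/((s + 5)^2 + 1)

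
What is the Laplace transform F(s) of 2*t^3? 12/s^4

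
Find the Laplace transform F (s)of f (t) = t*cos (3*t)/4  (s^2 - 9)/ (4*(s^2 + 9)^2)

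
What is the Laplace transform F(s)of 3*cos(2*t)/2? 3*s/(2*(s^2 + 4))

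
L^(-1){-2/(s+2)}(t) -2*exp(-2*t)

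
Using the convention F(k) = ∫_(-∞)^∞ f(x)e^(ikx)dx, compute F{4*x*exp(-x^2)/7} 2*I*sqrt(pi)*k*exp(-k^2/4)/7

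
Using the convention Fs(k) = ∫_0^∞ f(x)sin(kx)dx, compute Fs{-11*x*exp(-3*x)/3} -22*k/(k^2 + 9)^2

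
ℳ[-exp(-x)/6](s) -gamma(s)/6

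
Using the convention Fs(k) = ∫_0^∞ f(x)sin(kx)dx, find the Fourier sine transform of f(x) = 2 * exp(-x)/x 2 * atan(k)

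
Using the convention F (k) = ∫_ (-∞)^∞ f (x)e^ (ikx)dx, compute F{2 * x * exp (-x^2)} I * sqrt (pi) * k * exp (-k^2/4)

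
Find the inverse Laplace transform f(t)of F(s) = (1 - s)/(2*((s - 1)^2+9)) -exp(t)*cos(3*t)/2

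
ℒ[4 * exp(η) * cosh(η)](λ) 4 * (λ - 1)/(λ * (λ - 2))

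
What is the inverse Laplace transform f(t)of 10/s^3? 5 * t^2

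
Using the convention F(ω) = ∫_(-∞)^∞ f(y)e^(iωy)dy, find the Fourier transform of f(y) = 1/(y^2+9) pi*exp(-3*Abs(ω))/3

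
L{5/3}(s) 5/(3*s)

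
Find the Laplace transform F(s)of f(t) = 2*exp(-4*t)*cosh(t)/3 2*(s + 4)/(3*((s + 4)^2 - 1))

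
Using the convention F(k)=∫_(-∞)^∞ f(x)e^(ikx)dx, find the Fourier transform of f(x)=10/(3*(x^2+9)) 10*pi*exp(-3*Abs(k))/9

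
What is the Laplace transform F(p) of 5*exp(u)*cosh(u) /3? 5*(p - 1) /(3*p*(p - 2) ) 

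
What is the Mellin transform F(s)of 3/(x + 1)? 3 * pi * csc(pi * s)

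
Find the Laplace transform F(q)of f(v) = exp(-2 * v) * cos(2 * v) (q + 2)/((q + 2)^2 + 4)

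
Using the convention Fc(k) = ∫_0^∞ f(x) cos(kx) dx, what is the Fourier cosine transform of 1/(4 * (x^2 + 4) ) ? pi * exp(-2 * k) /16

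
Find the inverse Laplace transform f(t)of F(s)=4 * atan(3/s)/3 4 * sin(3 * t)/(3 * t)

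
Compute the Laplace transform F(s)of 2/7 2/(7*s)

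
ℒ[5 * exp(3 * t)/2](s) 5/(2 * (s - 3))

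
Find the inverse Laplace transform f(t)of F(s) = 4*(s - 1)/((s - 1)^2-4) 4*exp(t)*cosh(2*t)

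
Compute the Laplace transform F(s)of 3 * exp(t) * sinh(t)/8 3/(8 * s * (s - 2))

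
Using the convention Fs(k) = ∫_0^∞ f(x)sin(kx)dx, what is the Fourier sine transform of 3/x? 3 * pi/2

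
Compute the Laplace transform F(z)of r z^(-2)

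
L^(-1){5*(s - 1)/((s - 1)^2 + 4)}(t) 5*exp(t)*cos(2*t)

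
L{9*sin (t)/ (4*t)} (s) 9*atan (1/s)/4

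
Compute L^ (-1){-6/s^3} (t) -3*t^2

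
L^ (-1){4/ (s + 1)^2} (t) 4 * t * exp (-t)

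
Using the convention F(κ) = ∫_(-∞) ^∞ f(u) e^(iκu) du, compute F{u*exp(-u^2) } I*sqrt(pi)*κ*exp(-κ^2/4) /2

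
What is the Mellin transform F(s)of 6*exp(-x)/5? 6*gamma(s)/5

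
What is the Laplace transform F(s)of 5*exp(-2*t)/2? 5/(2*(s + 2))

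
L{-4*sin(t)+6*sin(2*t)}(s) 12/(s^2+4)-4/(s^2+1)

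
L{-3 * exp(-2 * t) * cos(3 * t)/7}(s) 3 * (-s - 2)/(7 * ((s + 2)^2 + 9))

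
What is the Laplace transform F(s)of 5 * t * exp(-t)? 5/(s+1)^2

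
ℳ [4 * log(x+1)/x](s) -4 * pi * csc(pi * s)/(s - 1)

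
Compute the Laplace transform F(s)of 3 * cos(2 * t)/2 3 * s/(2 * (s^2 + 4))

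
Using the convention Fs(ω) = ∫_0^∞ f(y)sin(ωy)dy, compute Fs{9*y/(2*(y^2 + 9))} 9*pi*exp(-3*ω)/4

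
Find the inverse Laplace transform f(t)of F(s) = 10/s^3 5*t^2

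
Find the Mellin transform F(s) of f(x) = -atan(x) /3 pi*sec(pi*s/2) /(6*s) 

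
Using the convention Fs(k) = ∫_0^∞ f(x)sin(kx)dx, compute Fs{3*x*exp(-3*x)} 18*k/(k^2 + 9)^2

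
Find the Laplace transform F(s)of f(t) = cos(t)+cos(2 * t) s/(s^2+1)+s/(s^2+4)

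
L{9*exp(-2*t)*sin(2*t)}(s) 18/((s+2)^2+4)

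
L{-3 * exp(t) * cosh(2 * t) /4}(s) 3 * (1 - s) /(4 * ((s - 1) ^2 - 4) ) 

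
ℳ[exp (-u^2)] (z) gamma (z/2) /2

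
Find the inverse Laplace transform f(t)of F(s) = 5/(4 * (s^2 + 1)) 5 * sin(t)/4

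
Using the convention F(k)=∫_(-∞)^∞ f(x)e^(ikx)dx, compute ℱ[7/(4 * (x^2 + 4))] 7 * pi * exp(-2 * Abs(k))/8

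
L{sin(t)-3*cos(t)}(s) 1/(s^2 + 1)-3*s/(s^2 + 1)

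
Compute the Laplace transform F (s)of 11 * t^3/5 66/ (5 * s^4)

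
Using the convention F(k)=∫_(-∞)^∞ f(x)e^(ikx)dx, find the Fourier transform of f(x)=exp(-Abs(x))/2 1/(k^2 + 1)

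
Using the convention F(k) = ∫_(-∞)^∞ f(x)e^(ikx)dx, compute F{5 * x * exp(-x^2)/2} 5 * I * sqrt(pi) * k * exp(-k^2/4)/4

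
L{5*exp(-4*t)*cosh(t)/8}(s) 5*(s + 4)/(8*((s + 4)^2 - 1))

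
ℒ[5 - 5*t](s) 5/s - 5/s^2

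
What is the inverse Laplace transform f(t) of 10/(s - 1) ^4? 5*t^3*exp(t) /3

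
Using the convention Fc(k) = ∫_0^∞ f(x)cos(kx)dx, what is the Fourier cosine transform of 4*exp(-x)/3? 4/(3*(k^2+1))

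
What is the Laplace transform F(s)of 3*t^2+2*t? 6/s^3+2/s^2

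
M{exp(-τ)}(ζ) gamma(ζ)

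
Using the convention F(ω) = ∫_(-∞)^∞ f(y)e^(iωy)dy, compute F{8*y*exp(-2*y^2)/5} sqrt(2)*I*sqrt(pi)*ω*exp(-ω^2/8)/5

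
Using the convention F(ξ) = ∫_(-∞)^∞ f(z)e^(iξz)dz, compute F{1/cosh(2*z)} pi/(2*cosh(pi*ξ/4))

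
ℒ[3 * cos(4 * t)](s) 3 * s/(s^2 + 16)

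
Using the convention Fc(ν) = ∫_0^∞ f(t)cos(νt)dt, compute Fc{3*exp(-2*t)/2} 3/(ν^2 + 4)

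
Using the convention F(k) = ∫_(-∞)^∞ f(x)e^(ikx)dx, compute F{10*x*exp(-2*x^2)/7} 5*sqrt(2)*I*sqrt(pi)*k*exp(-k^2/8)/28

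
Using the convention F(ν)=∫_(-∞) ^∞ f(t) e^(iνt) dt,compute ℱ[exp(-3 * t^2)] sqrt(3) * sqrt(pi) * exp(-ν^2/12) /3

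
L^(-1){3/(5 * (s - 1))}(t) 3 * exp(t)/5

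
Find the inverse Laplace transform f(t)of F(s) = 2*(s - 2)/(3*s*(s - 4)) 2*exp(2*t)*cosh(2*t)/3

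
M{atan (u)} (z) -pi*sec (pi*z/2)/ (2*z)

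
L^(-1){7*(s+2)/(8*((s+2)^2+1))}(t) 7*exp(-2*t)*cos(t)/8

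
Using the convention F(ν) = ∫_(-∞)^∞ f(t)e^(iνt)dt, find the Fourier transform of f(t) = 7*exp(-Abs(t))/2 7/(ν^2 + 1)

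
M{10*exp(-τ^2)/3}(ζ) 5*gamma(ζ/2)/3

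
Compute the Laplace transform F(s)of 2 2/s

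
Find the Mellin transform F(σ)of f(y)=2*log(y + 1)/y -2*pi*csc(pi*σ)/(σ - 1)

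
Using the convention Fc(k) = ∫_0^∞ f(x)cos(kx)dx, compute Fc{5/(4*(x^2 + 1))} 5*pi*exp(-k)/8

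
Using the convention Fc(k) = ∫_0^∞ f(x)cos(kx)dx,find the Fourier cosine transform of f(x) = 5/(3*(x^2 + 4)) 5*pi*exp(-2*k)/12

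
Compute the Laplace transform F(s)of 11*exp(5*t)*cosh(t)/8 11*(s - 5)/(8*((s - 5)^2-1))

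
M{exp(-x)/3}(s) gamma(s)/3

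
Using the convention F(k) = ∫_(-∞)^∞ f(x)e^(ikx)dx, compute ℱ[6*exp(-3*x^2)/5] 2*sqrt(3)*sqrt(pi)*exp(-k^2/12)/5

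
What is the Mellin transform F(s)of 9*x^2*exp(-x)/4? 9*gamma(s + 2)/4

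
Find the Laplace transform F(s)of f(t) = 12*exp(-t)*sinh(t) 12/(s*(s + 2))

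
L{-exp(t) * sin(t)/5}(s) -1/(5 * (s - 1)^2 + 5)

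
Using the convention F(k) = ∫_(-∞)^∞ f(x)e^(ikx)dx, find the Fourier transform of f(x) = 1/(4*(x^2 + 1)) pi*exp(-Abs(k))/4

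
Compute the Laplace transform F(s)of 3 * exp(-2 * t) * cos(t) 3 * (s+2)/((s+2)^2+1)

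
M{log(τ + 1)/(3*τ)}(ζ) -pi*csc(pi*ζ)/(3*ζ - 3)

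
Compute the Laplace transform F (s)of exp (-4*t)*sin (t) 1/ ( (s + 4)^2 + 1)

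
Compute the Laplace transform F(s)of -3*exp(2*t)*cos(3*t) 3*(2 - s)/((s - 2)^2+9)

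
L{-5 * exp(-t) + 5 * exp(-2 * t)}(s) 5/(s + 2) - 5/(s + 1)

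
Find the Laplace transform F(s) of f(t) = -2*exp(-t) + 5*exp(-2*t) 5/(s + 2) - 2/(s + 1) 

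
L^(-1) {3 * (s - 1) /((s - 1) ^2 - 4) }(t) 3 * exp(t) * cosh(2 * t) 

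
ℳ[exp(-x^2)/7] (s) gamma(s/2)/14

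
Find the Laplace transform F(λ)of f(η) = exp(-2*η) 1/(λ+2)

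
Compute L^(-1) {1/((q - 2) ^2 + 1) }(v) exp(2*v)*sin(v) 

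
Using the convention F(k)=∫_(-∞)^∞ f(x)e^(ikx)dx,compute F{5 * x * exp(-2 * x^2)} 5 * sqrt(2) * I * sqrt(pi) * k * exp(-k^2/8)/8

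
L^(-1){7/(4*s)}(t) 7/4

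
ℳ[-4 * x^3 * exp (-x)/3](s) -4 * gamma (s + 3)/3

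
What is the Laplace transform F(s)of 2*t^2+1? 4/s^3+1/s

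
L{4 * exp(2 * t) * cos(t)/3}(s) 4 * (s - 2)/(3 * ((s - 2)^2 + 1))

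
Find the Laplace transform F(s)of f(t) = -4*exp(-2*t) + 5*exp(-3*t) 5/(s + 3)-4/(s + 2)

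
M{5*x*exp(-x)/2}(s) 5*gamma(s + 1)/2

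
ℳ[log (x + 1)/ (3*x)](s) -pi*csc (pi*s)/ (3*s - 3)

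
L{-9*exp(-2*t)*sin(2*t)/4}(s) -9/(2*(s + 2)^2 + 8)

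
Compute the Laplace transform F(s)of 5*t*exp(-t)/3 5/(3*(s + 1)^2)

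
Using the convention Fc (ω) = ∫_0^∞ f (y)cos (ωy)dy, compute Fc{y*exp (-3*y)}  (9 - ω^2)/ (ω^2+9)^2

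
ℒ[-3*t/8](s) -3/(8*s^2)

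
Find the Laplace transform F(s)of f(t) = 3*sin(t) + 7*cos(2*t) 7*s/(s^2 + 4) + 3/(s^2 + 1)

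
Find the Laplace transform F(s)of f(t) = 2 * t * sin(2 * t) 8 * s/(s^2+4)^2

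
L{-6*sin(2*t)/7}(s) -12/(7*s^2 + 28)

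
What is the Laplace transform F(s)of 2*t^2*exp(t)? 4/(s - 1)^3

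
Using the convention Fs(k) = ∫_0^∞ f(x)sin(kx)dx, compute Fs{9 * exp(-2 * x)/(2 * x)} 9 * atan(k/2)/2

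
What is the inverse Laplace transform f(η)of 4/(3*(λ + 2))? 4*exp(-2*η)/3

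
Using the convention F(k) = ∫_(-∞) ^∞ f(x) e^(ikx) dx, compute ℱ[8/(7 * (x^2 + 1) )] 8 * pi * exp(-Abs(k) ) /7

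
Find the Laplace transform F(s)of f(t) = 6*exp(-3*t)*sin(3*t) 18/((s+3)^2+9)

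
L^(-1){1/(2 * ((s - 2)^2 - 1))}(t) exp(2 * t) * sinh(t)/2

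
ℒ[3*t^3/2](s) 9/s^4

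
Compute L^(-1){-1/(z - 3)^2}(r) -r*exp(3*r)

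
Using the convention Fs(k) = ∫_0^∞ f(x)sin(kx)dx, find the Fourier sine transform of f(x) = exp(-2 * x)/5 k/(5 * (k^2 + 4))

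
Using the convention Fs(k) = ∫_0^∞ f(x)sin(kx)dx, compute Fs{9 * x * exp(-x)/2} 9 * k/(k^2 + 1)^2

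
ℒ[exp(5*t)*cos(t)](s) (s - 5)/((s - 5)^2 + 1)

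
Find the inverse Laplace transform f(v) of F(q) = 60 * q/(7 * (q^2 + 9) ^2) 10 * v * sin(3 * v) /7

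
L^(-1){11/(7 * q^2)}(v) 11 * v/7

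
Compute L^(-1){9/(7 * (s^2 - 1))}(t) 9 * sinh(t)/7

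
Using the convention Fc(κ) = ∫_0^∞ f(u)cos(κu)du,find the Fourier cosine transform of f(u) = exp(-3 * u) 3/(κ^2 + 9)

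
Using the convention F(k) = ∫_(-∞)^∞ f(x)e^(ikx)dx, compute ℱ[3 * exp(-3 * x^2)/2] sqrt(3) * sqrt(pi) * exp(-k^2/12)/2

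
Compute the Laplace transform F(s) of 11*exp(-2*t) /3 11/(3*(s + 2) ) 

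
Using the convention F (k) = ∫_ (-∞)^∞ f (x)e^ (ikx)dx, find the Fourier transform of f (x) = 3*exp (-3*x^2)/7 sqrt (3)*sqrt (pi)*exp (-k^2/12)/7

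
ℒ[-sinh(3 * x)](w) -3/(w^2 - 9)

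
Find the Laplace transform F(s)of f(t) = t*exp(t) (s - 1)^(-2)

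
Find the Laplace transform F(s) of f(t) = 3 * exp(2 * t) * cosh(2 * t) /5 3 * (s - 2) /(5 * s * (s - 4) ) 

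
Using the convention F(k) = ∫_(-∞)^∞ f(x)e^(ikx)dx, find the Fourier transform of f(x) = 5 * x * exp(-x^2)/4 5 * I * sqrt(pi) * k * exp(-k^2/4)/8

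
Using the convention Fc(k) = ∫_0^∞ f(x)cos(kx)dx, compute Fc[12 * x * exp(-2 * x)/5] 12 * (4 - k^2)/(5 * (k^2 + 4)^2)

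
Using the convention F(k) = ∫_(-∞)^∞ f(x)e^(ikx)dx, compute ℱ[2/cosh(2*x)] pi/cosh(pi*k/4)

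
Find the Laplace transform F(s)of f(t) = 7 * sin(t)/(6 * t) 7 * atan(1/s)/6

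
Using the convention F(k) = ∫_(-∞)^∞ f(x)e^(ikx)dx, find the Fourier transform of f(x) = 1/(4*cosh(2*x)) pi/(8*cosh(pi*k/4))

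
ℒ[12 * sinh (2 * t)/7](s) 24/ (7 * (s^2 - 4))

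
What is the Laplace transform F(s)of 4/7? 4/(7*s)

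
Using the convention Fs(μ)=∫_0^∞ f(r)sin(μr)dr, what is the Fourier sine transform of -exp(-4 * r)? -μ/(μ^2 + 16)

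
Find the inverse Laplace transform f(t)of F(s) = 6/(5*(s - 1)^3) 3*t^2*exp(t)/5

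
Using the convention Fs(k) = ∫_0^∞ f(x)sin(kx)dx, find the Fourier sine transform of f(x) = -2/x -pi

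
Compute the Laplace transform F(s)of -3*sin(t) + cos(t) s/(s^2 + 1) - 3/(s^2 + 1)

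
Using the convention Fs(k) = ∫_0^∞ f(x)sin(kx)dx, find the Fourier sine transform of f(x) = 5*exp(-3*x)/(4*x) 5*atan(k/3)/4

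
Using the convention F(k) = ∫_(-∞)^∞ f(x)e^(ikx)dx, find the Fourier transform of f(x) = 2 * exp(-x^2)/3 2 * sqrt(pi) * exp(-k^2/4)/3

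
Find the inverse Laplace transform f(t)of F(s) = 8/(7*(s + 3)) 8*exp(-3*t)/7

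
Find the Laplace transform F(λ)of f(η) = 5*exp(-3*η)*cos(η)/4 5*(λ+3)/(4*((λ+3)^2+1))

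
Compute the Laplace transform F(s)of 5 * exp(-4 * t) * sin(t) 5/((s+4)^2+1)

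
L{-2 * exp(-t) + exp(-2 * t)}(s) 1/(s + 2) - 2/(s + 1)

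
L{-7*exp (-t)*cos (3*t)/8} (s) 7*(-s - 1)/ (8*( (s + 1)^2 + 9))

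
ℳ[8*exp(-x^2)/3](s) 4*gamma(s/2)/3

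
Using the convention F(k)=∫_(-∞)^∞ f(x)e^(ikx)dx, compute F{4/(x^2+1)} 4 * pi * exp(-Abs(k))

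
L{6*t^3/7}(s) 36/(7*s^4)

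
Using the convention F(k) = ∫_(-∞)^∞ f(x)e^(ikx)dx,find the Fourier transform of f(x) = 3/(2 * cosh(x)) 3 * pi/(2 * cosh(pi * k/2))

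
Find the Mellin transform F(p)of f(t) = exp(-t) gamma(p)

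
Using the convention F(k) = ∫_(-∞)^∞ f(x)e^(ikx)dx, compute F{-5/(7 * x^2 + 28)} -5 * pi * exp(-2 * Abs(k))/14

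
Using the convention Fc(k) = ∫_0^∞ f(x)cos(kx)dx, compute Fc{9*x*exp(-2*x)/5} 9*(4 - k^2)/(5*(k^2+4)^2)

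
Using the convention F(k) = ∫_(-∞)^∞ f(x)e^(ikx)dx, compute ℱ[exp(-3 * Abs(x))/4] 3/(2 * (k^2 + 9))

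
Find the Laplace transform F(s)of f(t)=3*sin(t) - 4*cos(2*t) 3/(s^2+1) - 4*s/(s^2+4)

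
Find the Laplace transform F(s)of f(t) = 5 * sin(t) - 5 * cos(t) 5/(s^2 + 1) - 5 * s/(s^2 + 1)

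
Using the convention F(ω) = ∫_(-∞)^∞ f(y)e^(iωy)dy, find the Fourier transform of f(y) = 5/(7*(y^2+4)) 5*pi*exp(-2*Abs(ω))/14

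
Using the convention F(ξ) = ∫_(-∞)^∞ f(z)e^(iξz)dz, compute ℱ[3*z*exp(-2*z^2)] 3*sqrt(2)*I*sqrt(pi)*ξ*exp(-ξ^2/8)/8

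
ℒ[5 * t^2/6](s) 5/ (3 * s^3)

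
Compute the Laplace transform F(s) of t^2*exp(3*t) 2/(s - 3) ^3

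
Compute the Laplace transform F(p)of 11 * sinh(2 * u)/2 11/(p^2 - 4)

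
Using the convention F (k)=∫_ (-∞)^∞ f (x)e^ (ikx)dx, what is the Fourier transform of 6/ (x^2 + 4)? 3*pi*exp (-2*Abs (k))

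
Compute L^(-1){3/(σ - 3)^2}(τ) 3*τ*exp(3*τ)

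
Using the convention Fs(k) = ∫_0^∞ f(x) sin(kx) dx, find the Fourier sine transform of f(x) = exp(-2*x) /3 k/(3*(k^2+4) ) 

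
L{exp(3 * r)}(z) 1/(z - 3)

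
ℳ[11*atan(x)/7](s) -11*pi*sec(pi*s/2)/(14*s)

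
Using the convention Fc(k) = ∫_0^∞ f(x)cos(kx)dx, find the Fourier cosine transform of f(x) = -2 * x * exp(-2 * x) 2 * (k^2 - 4)/(k^2 + 4)^2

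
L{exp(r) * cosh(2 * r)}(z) (z - 1)/((z - 1)^2-4)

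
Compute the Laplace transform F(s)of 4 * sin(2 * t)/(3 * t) 4 * atan(2/s)/3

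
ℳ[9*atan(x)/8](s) -9*pi*sec(pi*s/2)/(16*s)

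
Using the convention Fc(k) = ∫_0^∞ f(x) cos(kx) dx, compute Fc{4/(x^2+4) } pi * exp(-2 * k) 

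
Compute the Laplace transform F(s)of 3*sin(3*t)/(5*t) 3*atan(3/s)/5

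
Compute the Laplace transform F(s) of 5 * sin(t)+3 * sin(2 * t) 5/(s^2+1)+6/(s^2+4) 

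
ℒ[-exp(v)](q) -1/(q - 1)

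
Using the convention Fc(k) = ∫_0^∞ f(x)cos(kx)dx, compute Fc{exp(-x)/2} 1/(2*(k^2 + 1))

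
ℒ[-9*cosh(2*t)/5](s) -9*s/(5*s^2 - 20)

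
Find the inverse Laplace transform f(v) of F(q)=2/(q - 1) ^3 v^2 * exp(v) 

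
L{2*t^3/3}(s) 4/s^4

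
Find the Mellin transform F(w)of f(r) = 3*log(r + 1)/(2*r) -3*pi*csc(pi*w)/(2*w - 2)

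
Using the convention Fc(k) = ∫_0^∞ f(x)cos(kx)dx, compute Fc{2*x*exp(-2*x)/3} 2*(4 - k^2)/(3*(k^2 + 4)^2)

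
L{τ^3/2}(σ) 3/σ^4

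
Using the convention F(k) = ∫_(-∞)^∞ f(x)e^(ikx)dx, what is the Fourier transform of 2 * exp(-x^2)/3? 2 * sqrt(pi) * exp(-k^2/4)/3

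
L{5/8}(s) 5/(8*s)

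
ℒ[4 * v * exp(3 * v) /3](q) 4/(3 * (q - 3) ^2) 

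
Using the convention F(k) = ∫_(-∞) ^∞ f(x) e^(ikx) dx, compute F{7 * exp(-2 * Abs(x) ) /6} 14/(3 * (k^2 + 4) ) 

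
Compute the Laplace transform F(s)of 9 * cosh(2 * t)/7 9 * s/(7 * (s^2 - 4))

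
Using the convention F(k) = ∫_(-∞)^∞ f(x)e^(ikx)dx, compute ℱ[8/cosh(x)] 8 * pi/cosh(pi * k/2)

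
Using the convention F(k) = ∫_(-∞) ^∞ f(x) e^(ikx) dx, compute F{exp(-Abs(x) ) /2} 1/(k^2 + 1) 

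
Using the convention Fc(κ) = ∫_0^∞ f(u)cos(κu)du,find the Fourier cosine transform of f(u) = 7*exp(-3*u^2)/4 7*sqrt(3)*sqrt(pi)*exp(-κ^2/12)/24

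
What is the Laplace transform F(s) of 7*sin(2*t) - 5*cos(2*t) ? 14/(s^2 + 4) - 5*s/(s^2 + 4) 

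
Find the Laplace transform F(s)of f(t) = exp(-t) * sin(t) 1/((s + 1)^2 + 1)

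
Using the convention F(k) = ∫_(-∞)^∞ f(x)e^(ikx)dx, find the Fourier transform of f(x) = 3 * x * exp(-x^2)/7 3 * I * sqrt(pi) * k * exp(-k^2/4)/14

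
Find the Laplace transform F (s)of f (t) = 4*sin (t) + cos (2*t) 4/ (s^2 + 1) + s/ (s^2 + 4)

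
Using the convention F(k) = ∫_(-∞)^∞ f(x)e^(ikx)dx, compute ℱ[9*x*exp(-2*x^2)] 9*sqrt(2)*I*sqrt(pi)*k*exp(-k^2/8)/8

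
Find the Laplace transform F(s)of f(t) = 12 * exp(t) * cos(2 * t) 12 * (s - 1)/((s - 1)^2 + 4)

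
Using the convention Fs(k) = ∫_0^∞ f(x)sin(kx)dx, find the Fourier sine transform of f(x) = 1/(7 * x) pi/14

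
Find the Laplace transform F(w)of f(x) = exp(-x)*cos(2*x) (w + 1)/((w + 1)^2 + 4)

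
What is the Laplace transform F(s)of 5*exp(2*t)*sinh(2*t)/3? 10/(3*s*(s - 4))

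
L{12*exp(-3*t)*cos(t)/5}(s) 12*(s+3)/(5*((s+3)^2+1))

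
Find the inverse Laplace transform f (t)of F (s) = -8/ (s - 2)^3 -4*t^2*exp (2*t)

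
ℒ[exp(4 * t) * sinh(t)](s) 1/((s - 4) ^2 - 1) 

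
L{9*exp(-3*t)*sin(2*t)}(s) 18/((s+3)^2+4)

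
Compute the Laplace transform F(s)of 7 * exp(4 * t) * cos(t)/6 7 * (s - 4)/(6 * ((s - 4)^2 + 1))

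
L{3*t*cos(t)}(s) 3*(s^2 - 1)/(s^2 + 1)^2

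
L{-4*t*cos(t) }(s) 4*(1 - s^2) /(s^2 + 1) ^2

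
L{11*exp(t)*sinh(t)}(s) 11/(s*(s - 2))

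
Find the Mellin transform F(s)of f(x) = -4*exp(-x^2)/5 -2*gamma(s/2)/5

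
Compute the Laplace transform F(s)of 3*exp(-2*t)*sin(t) 3/((s + 2)^2 + 1)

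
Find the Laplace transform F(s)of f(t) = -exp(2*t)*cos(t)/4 (2 - s)/(4*((s - 2)^2 + 1))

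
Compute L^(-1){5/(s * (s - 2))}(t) 5 * exp(t) * sinh(t)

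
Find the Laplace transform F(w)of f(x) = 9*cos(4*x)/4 9*w/(4*(w^2+16))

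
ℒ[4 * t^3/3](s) 8/s^4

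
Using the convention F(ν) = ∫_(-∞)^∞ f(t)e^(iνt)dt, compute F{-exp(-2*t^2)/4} -sqrt(2)*sqrt(pi)*exp(-ν^2/8)/8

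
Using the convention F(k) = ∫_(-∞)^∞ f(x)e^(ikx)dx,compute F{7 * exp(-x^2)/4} 7 * sqrt(pi) * exp(-k^2/4)/4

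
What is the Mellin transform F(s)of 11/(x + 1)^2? -11*pi*(s - 1)/sin(pi*s)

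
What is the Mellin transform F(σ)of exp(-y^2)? gamma(σ/2)/2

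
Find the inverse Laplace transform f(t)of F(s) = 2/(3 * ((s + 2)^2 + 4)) exp(-2 * t) * sin(2 * t)/3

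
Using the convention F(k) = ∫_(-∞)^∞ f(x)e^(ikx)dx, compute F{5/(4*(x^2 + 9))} 5*pi*exp(-3*Abs(k))/12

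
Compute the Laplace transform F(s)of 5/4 5/(4*s)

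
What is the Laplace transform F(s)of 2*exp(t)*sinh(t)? 2/(s*(s - 2))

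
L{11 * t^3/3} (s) 22/s^4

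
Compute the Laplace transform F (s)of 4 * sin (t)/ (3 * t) 4 * atan (1/s)/3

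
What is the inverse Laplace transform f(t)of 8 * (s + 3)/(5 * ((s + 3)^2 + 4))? 8 * exp(-3 * t) * cos(2 * t)/5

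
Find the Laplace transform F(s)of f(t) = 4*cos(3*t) 4*s/(s^2 + 9)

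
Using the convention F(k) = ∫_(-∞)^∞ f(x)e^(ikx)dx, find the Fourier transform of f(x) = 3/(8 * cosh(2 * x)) 3 * pi/(16 * cosh(pi * k/4))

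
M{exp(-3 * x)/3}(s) gamma(s)/(3 * 3^s)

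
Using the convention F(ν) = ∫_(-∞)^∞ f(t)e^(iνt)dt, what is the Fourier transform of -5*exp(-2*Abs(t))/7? -20/(7*ν^2 + 28)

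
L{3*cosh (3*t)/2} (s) 3*s/ (2*(s^2 - 9))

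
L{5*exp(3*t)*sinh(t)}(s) 5/((s - 3)^2 - 1)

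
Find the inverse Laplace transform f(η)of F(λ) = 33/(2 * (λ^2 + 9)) 11 * sin(3 * η)/2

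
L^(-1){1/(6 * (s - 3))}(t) exp(3 * t)/6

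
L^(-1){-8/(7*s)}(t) -8/7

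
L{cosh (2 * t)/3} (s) s/ (3 * (s^2 - 4))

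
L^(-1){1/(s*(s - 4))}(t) exp(2*t)*sinh(2*t)/2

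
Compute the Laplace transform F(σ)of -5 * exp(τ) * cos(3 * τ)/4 5 * (1 - σ)/(4 * ((σ - 1)^2+9))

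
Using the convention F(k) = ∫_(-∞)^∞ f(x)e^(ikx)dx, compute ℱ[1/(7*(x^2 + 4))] pi*exp(-2*Abs(k))/14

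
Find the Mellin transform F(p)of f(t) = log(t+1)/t -pi * csc(pi * p)/(p - 1)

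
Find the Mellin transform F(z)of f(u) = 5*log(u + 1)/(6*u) -5*pi*csc(pi*z)/(6*z - 6)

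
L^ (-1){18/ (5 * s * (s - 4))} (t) 9 * exp (2 * t) * sinh (2 * t)/5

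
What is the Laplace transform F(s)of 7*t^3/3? 14/s^4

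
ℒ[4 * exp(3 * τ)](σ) 4/(σ - 3)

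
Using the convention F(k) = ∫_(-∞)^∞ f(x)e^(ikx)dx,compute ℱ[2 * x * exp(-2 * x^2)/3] sqrt(2) * I * sqrt(pi) * k * exp(-k^2/8)/12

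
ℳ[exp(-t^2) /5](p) gamma(p/2) /10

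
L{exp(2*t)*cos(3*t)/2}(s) (s - 2)/(2*((s - 2)^2 + 9))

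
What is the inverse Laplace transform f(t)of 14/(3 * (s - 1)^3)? 7 * t^2 * exp(t)/3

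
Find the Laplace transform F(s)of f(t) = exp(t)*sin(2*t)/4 1/(2*((s - 1)^2 + 4))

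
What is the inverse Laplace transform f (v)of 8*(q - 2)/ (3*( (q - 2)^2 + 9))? 8*exp (2*v)*cos (3*v)/3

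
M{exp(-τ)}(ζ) gamma(ζ)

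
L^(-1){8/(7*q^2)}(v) 8*v/7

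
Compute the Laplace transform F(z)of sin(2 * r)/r atan(2/z)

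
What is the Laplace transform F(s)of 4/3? 4/(3*s)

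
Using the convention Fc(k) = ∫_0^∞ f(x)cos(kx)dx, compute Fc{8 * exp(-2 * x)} 16/(k^2 + 4)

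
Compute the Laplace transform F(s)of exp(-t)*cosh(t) (s + 1)/(s*(s + 2))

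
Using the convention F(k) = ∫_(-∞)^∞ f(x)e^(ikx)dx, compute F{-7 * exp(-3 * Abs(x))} -42/(k^2 + 9)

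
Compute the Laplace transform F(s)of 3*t 3/s^2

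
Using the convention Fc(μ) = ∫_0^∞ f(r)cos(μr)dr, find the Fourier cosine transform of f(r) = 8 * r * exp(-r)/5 8 * (1 - μ^2)/(5 * (μ^2 + 1)^2)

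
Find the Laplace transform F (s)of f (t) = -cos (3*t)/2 -s/ (2*s^2 + 18)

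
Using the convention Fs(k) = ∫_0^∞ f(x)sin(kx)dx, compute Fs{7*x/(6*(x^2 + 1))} 7*pi*exp(-k)/12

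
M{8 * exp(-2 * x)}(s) 2^(3 - s) * gamma(s)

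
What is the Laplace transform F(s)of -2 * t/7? -2/(7 * s^2)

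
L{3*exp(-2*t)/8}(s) 3/(8*(s + 2))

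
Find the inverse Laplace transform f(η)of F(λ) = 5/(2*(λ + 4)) 5*exp(-4*η)/2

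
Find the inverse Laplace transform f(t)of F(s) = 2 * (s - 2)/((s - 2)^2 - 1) 2 * exp(2 * t) * cosh(t)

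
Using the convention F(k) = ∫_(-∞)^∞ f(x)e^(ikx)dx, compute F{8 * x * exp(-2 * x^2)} sqrt(2) * I * sqrt(pi) * k * exp(-k^2/8)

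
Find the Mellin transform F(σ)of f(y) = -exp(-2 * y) -gamma(σ)/2^σ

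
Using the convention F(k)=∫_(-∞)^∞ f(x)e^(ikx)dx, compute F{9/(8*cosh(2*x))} 9*pi/(16*cosh(pi*k/4))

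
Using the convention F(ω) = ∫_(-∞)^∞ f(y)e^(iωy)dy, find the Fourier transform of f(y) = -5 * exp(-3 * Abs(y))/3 -10/(ω^2+9)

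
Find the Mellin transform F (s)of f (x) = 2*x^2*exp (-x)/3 2*gamma (s + 2)/3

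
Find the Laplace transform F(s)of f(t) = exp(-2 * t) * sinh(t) 1/((s + 2)^2 - 1)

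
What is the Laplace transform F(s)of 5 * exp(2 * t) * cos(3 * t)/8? 5 * (s - 2)/(8 * ((s - 2)^2 + 9))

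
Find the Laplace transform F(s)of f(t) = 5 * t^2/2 5/s^3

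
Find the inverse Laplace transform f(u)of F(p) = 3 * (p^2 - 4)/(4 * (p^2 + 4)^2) 3 * u * cos(2 * u)/4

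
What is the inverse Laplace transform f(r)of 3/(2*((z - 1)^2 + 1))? 3*exp(r)*sin(r)/2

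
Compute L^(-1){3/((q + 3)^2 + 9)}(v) exp(-3*v)*sin(3*v)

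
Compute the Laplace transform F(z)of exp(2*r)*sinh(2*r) 2/(z*(z - 4))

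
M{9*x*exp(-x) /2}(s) 9*gamma(s + 1) /2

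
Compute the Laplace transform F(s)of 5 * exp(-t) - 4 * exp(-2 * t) 5/(s + 1) - 4/(s + 2)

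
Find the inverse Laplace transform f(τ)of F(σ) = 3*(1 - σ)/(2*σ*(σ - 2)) -3*exp(τ)*cosh(τ)/2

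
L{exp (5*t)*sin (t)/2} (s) 1/ (2*( (s - 5)^2+1))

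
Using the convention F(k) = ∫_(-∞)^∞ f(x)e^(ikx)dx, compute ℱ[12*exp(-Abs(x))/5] 24/(5*(k^2 + 1))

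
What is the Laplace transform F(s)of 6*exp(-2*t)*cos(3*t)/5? 6*(s + 2)/(5*((s + 2)^2 + 9))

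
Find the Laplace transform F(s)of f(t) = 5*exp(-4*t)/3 5/(3*(s + 4))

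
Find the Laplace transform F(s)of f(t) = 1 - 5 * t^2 1/s - 10/s^3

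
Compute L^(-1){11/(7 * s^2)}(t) 11 * t/7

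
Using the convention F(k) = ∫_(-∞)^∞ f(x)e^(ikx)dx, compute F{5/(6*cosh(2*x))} 5*pi/(12*cosh(pi*k/4))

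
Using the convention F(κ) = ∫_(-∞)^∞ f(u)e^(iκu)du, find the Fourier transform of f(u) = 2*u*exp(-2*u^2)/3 sqrt(2)*I*sqrt(pi)*κ*exp(-κ^2/8)/12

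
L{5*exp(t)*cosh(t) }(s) 5*(s - 1) /(s*(s - 2) ) 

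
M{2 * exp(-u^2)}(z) gamma(z/2)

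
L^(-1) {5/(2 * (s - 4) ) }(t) 5 * exp(4 * t) /2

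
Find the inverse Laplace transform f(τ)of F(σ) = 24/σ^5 τ^4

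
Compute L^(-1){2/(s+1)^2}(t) 2*t*exp(-t)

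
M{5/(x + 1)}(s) 5*pi*csc(pi*s)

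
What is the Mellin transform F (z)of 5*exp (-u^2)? 5*gamma (z/2)/2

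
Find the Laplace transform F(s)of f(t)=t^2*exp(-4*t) 2/(s+4)^3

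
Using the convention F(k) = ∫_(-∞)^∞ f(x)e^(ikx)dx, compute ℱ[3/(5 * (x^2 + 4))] 3 * pi * exp(-2 * Abs(k))/10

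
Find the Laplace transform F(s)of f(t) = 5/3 5/(3 * s)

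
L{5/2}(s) 5/(2 * s)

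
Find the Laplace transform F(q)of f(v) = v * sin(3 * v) 6 * q/(q^2 + 9)^2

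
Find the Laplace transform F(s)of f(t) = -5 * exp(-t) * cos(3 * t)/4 5 * (-s - 1)/(4 * ((s + 1)^2 + 9))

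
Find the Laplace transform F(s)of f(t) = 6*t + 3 6/s^2 + 3/s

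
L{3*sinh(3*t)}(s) 9/(s^2 - 9)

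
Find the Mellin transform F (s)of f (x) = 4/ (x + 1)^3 2*pi*(s - 2)*(s - 1)/sin (pi*s)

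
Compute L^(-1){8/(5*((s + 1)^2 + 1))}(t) 8*exp(-t)*sin(t)/5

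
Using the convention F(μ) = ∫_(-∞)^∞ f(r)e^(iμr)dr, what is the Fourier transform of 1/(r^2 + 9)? pi*exp(-3*Abs(μ))/3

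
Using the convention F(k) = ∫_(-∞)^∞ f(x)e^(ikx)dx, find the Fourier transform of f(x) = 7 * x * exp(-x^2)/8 7 * I * sqrt(pi) * k * exp(-k^2/4)/16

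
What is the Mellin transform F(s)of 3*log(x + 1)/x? -3*pi*csc(pi*s)/(s - 1)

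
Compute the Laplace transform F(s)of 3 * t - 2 3/s^2-2/s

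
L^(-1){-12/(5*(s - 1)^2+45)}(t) -4*exp(t)*sin(3*t)/5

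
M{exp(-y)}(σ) gamma(σ)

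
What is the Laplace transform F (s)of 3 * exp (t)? 3/ (s - 1)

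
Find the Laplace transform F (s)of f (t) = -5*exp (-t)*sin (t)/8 -5/ (8*(s+1)^2+8)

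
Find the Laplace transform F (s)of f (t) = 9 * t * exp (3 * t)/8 9/ (8 * (s - 3)^2)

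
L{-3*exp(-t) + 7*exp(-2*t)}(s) 7/(s + 2) - 3/(s + 1)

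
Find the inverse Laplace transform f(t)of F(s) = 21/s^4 7*t^3/2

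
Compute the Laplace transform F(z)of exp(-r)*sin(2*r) 2/((z + 1)^2 + 4)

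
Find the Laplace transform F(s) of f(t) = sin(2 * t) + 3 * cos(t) 2/(s^2 + 4) + 3 * s/(s^2 + 1) 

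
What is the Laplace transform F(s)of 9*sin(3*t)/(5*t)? 9*atan(3/s)/5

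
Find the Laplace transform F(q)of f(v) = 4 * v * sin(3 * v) 24 * q/(q^2 + 9)^2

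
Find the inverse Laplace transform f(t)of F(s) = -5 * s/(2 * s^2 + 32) -5 * cos(4 * t)/2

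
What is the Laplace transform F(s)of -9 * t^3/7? -54/(7 * s^4)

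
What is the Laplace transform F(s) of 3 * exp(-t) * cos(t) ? 3 * (s + 1) /((s + 1) ^2 + 1) 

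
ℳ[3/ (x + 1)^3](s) 3*pi*(s - 2)*(s - 1)/ (2*sin (pi*s))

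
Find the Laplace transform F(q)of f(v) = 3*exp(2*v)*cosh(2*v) 3*(q - 2)/(q*(q - 4))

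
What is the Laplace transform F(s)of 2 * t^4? 48/s^5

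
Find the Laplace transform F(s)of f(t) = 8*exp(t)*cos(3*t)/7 8*(s - 1)/(7*((s - 1)^2 + 9))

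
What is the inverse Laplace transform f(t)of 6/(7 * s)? 6/7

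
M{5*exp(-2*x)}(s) 5*gamma(s)/2^s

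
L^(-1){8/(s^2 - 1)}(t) 8 * sinh(t)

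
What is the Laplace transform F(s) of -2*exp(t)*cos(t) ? 2*(1 - s) /((s - 1) ^2 + 1) 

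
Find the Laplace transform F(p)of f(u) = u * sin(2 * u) 4 * p/(p^2 + 4)^2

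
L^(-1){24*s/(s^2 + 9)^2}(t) 4*t*sin(3*t)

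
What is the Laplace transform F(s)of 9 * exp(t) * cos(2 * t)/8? 9 * (s - 1)/(8 * ((s - 1)^2 + 4))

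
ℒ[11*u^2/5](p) 22/ (5*p^3)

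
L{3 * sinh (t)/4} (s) 3/ (4 * (s^2 - 1))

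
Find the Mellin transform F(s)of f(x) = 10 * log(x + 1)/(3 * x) -10 * pi * csc(pi * s)/(3 * s - 3)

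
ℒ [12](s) 12/s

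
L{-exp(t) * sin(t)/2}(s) -1/(2 * (s - 1)^2+2)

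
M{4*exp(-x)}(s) 4*gamma(s)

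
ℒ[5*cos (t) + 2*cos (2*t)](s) 5*s/ (s^2 + 1) + 2*s/ (s^2 + 4)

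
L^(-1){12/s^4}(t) 2*t^3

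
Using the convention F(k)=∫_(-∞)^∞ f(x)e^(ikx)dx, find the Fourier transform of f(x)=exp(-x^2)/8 sqrt(pi)*exp(-k^2/4)/8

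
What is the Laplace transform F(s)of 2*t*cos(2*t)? 2*(s^2-4)/(s^2 + 4)^2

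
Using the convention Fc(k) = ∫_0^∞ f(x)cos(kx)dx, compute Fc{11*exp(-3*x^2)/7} 11*sqrt(3)*sqrt(pi)*exp(-k^2/12)/42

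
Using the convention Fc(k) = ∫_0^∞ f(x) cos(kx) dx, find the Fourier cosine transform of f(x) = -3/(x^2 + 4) -3*pi*exp(-2*k) /4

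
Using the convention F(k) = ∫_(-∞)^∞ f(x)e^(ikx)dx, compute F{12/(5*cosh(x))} 12*pi/(5*cosh(pi*k/2))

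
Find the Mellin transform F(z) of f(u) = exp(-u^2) gamma(z/2) /2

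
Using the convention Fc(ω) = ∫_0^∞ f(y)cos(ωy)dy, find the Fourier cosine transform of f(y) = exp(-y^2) sqrt(pi)*exp(-ω^2/4)/2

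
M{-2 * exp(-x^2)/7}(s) -gamma(s/2)/7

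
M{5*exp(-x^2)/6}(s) 5*gamma(s/2)/12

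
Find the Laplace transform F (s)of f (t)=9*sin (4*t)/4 9/ (s^2 + 16)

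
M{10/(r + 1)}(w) 10*pi*csc(pi*w)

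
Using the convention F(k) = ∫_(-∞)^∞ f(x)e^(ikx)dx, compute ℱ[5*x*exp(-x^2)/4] 5*I*sqrt(pi)*k*exp(-k^2/4)/8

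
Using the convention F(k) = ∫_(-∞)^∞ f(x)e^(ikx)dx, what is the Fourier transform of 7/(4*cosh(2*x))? 7*pi/(8*cosh(pi*k/4))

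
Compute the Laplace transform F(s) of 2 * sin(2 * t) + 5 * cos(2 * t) 4/(s^2 + 4) + 5 * s/(s^2 + 4) 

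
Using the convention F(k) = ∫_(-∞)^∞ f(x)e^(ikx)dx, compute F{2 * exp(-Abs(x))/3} 4/(3 * (k^2 + 1))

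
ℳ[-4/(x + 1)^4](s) 2 * pi * (s - 3) * (s - 2) * (s - 1)/(3 * sin(pi * s))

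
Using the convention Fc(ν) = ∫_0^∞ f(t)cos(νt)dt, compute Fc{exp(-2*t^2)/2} sqrt(2)*sqrt(pi)*exp(-ν^2/8)/8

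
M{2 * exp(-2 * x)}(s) 2^(1 - s) * gamma(s)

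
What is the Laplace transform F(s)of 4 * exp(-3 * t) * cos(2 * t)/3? 4 * (s + 3)/(3 * ((s + 3)^2 + 4))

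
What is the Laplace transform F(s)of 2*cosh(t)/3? 2*s/(3*(s^2 - 1))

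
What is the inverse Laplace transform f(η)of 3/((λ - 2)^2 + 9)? exp(2*η)*sin(3*η)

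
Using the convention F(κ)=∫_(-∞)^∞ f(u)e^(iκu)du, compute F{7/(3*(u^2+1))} 7*pi*exp(-Abs(κ))/3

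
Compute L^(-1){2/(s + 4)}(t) 2*exp(-4*t)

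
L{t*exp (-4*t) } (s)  (s + 4) ^ (-2) 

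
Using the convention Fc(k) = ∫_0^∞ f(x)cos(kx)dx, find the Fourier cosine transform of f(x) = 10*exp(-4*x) 40/(k^2 + 16)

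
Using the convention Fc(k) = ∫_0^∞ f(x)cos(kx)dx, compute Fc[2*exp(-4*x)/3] 8/(3*(k^2 + 16))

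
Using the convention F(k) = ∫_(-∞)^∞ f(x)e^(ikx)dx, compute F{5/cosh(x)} 5*pi/cosh(pi*k/2)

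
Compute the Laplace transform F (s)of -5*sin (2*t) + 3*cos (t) 3*s/ (s^2 + 1) - 10/ (s^2 + 4)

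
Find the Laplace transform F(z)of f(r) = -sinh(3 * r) -3/(z^2 - 9)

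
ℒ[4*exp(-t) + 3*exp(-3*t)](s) 3/(s + 3) + 4/(s + 1) 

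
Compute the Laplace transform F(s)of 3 3/s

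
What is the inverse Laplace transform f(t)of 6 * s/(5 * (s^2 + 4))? 6 * cos(2 * t)/5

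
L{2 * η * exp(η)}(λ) 2/(λ - 1)^2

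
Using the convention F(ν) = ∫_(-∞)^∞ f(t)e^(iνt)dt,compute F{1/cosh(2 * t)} pi/(2 * cosh(pi * ν/4))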